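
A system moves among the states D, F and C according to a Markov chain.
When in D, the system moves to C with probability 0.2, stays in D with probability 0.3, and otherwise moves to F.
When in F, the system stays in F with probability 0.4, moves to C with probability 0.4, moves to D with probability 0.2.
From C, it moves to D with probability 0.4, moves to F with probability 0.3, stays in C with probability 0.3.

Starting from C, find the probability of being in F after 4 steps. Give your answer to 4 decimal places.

Propagate the distribution vector 4 steps from C.
After 0 steps: (0.0000, 0.0000, 1.0000)
After 1 step: (0.4000, 0.3000, 0.3000)
After 2 steps: (0.3000, 0.4100, 0.2900)
After 3 steps: (0.2880, 0.4010, 0.3110)
After 4 steps: (0.2910, 0.3977, 0.3113)
P(in F after 4 steps) = 0.3977

0.3977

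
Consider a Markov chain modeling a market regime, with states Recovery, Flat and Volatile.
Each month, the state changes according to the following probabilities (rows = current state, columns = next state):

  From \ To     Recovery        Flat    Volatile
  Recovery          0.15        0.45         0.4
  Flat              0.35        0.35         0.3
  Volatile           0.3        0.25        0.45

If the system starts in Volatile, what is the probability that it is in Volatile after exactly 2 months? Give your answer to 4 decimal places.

Sum over the intermediate state after 1 month:
P = P(Volatile→Recovery)·P(Recovery→Volatile) + P(Volatile→Flat)·P(Flat→Volatile) + P(Volatile→Volatile)·P(Volatile→Volatile)
  = 0.3×0.4 + 0.25×0.3 + 0.45×0.45
  = 0.1200 + 0.0750 + 0.2025 = 0.3975

0.3975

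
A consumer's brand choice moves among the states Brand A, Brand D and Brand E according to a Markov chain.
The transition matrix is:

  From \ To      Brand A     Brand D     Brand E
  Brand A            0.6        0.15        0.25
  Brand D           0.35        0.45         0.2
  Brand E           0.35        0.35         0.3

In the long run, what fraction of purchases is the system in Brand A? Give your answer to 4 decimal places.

0.4667

Let the stationary distribution be π with π = πP and π_1 + π_2 + π_3 = 1.
π_1 = 0.6·π_1 + 0.35·π_2 + 0.35·π_3
π_2 = 0.15·π_1 + 0.45·π_2 + 0.35·π_3
Solving with the normalization constraint gives π = (0.4667, 0.2852, 0.2481).
So the stationary probability of Brand A is 0.4667.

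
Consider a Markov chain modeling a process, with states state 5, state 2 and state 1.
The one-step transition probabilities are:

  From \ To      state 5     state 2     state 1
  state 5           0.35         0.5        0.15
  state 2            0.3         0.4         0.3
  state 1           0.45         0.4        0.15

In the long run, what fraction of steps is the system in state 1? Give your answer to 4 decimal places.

Let the stationary distribution be π with π = πP and π_1 + π_2 + π_3 = 1.
π_1 = 0.35·π_1 + 0.3·π_2 + 0.45·π_3
π_2 = 0.5·π_1 + 0.4·π_2 + 0.4·π_3
Solving with the normalization constraint gives π = (0.3498, 0.4350, 0.2152).
So the stationary probability of state 1 is 0.2152.

0.2152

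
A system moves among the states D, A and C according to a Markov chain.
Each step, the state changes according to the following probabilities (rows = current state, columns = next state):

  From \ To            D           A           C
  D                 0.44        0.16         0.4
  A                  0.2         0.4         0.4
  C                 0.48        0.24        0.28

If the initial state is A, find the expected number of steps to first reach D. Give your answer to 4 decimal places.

3.3333

Let t(s) be the expected number of steps to first reach D from state s, with t(D) = 0. Conditioning on the first step:
t(A) = 1 + 0.4·t(A) + 0.4·t(C)
t(C) = 1 + 0.24·t(A) + 0.28·t(C)
Solving: t(A) = 3.3333, t(C) = 2.5000.
Expected steps from A to D: 3.3333.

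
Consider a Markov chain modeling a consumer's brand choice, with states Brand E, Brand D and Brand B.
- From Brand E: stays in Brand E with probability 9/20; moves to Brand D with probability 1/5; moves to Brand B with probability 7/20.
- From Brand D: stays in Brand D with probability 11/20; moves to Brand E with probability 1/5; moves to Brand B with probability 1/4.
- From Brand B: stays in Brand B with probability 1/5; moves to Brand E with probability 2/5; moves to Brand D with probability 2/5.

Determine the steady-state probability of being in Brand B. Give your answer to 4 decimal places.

Let the stationary distribution be π with π = πP and π_1 + π_2 + π_3 = 1.
π_1 = 0.45·π_1 + 0.2·π_2 + 0.4·π_3
π_2 = 0.2·π_1 + 0.55·π_2 + 0.4·π_3
Solving with the normalization constraint gives π = (0.3388, 0.3909, 0.2704).
So the stationary probability of Brand B is 0.2704.

0.2704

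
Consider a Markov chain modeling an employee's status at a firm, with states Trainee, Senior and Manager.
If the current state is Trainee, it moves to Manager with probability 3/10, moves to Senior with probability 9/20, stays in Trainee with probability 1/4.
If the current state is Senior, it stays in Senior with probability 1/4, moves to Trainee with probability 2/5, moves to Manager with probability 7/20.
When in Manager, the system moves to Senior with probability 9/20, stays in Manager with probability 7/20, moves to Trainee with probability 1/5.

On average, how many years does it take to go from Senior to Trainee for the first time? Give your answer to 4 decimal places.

3.0303

Let t(s) be the expected number of years to first reach Trainee from state s, with t(Trainee) = 0. Conditioning on the first year:
t(Senior) = 1 + 0.25·t(Senior) + 0.35·t(Manager)
t(Manager) = 1 + 0.45·t(Senior) + 0.35·t(Manager)
Solving: t(Senior) = 3.0303, t(Manager) = 3.6364.
Expected years from Senior to Trainee: 3.0303.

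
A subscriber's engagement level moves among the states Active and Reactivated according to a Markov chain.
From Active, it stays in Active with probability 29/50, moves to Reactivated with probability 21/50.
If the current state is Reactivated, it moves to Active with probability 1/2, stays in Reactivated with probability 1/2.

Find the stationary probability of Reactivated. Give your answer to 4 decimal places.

Let the stationary distribution be π with π = πP and π_1 + π_2 = 1.
π_1 = 0.58·π_1 + 0.5·π_2
Solving with the normalization constraint gives π = (0.5435, 0.4565).
So the stationary probability of Reactivated is 0.4565.

0.4565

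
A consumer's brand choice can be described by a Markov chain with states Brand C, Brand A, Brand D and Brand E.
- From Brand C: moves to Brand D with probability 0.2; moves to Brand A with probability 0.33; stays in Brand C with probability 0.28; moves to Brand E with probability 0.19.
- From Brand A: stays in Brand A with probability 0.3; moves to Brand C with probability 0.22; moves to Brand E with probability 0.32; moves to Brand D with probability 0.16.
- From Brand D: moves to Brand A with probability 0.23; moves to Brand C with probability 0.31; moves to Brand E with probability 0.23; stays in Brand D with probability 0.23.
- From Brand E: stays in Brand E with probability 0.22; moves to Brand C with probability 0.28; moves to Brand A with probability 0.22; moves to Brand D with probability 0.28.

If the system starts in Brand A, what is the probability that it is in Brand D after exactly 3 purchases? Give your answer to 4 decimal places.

0.2154

Propagate the distribution vector 3 purchases from Brand A.
After 0 purchases: (0.0000, 1.0000, 0.0000, 0.0000)
After 1 purchase: (0.2200, 0.3000, 0.1600, 0.3200)
After 2 purchases: (0.2668, 0.2698, 0.2184, 0.2450)
After 3 purchases: (0.2704, 0.2731, 0.2154, 0.2412)
P(in Brand D after 3 purchases) = 0.2154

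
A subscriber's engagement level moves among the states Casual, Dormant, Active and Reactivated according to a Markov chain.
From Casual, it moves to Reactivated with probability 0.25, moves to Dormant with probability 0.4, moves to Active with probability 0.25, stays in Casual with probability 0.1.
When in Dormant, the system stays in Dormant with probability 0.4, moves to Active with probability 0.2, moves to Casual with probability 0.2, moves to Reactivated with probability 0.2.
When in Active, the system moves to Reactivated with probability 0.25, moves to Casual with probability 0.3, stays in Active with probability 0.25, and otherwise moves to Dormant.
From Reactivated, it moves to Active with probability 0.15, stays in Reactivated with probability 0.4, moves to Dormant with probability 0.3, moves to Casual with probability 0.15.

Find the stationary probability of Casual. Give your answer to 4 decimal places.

0.1881

Let the stationary distribution be π with π = πP and π_1 + π_2 + π_3 + π_4 = 1.
π_1 = 0.1·π_1 + 0.2·π_2 + 0.3·π_3 + 0.15·π_4
π_2 = 0.4·π_1 + 0.4·π_2 + 0.2·π_3 + 0.3·π_4
π_3 = 0.25·π_1 + 0.2·π_2 + 0.25·π_3 + 0.15·π_4
Solving with the normalization constraint gives π = (0.1881, 0.3313, 0.2060, 0.2746).
So the stationary probability of Casual is 0.1881.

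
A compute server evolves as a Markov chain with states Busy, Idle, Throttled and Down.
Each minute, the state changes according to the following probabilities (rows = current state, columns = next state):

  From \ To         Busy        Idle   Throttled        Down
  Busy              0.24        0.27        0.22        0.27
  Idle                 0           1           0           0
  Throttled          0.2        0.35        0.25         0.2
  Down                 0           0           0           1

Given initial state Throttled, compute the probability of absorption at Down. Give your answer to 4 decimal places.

Let h(s) be the probability of absorption at Down starting from transient state s. Then h(Down) = 1 and h(Idle) = 0. By first-step analysis:
h(Busy) = 0.24·h(Busy) + 0.27·0 + 0.22·h(Throttled) + 0.27·1
h(Throttled) = 0.2·h(Busy) + 0.35·0 + 0.25·h(Throttled) + 0.2·1
Solving: h(Busy) = 0.4686, h(Throttled) = 0.3916.
Starting from Throttled, the probability is 0.3916.

0.3916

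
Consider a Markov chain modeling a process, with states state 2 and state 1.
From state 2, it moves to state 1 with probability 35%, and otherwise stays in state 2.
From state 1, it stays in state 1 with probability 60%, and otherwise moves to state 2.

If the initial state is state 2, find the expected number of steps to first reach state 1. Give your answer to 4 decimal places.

2.8571

Let t(s) be the expected number of steps to first reach state 1 from state s, with t(state 1) = 0. Conditioning on the first step:
t(state 2) = 1 + 0.65·t(state 2)
Solving: t(state 2) = 2.8571.
Expected steps from state 2 to state 1: 2.8571.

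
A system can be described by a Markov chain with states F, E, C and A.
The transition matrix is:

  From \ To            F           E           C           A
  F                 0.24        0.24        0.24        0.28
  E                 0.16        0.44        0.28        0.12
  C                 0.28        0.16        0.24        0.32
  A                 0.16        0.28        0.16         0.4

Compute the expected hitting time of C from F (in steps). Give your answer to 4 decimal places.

Let t(s) be the expected number of steps to first reach C from state s, with t(C) = 0. Conditioning on the first step:
t(F) = 1 + 0.24·t(F) + 0.24·t(E) + 0.28·t(A)
t(E) = 1 + 0.16·t(F) + 0.44·t(E) + 0.12·t(A)
t(A) = 1 + 0.16·t(F) + 0.28·t(E) + 0.4·t(A)
Solving: t(F) = 4.3174, t(E) = 4.0257, t(A) = 4.6966.
Expected steps from F to C: 4.3174.

4.3174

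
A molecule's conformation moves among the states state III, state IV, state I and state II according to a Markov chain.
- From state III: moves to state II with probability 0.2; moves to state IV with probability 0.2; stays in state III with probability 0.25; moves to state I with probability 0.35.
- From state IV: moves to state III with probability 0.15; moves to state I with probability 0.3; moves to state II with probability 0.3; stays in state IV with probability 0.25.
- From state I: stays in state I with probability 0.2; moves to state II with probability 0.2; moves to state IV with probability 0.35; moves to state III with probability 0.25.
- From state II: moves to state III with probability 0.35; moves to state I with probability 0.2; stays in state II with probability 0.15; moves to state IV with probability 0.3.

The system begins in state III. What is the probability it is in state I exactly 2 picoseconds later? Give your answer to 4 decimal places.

0.2575

Propagate the distribution vector 2 picoseconds from state III.
After 0 picoseconds: (1.0000, 0.0000, 0.0000, 0.0000)
After 1 picosecond: (0.2500, 0.2000, 0.3500, 0.2000)
After 2 picoseconds: (0.2500, 0.2825, 0.2575, 0.2100)
P(in state I after 2 picoseconds) = 0.2575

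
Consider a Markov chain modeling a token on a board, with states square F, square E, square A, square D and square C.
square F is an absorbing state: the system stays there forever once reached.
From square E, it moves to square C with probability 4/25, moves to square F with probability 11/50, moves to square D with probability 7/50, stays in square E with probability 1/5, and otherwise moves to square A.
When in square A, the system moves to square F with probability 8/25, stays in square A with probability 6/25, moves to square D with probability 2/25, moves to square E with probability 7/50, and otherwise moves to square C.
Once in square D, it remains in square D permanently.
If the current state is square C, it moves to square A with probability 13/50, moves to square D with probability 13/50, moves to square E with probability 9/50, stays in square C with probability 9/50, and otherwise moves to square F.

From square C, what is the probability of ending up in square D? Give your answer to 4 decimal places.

Let h(s) be the probability of absorption at square D starting from transient state s. Then h(square D) = 1 and h(square F) = 0. By first-step analysis:
h(square E) = 0.22·0 + 0.2·h(square E) + 0.28·h(square A) + 0.14·1 + 0.16·h(square C)
h(square A) = 0.32·0 + 0.14·h(square E) + 0.24·h(square A) + 0.08·1 + 0.22·h(square C)
h(square C) = 0.12·0 + 0.18·h(square E) + 0.26·h(square A) + 0.26·1 + 0.18·h(square C)
Solving: h(square E) = 0.3891, h(square A) = 0.3231, h(square C) = 0.5049.
Starting from square C, the probability is 0.5049.

0.5049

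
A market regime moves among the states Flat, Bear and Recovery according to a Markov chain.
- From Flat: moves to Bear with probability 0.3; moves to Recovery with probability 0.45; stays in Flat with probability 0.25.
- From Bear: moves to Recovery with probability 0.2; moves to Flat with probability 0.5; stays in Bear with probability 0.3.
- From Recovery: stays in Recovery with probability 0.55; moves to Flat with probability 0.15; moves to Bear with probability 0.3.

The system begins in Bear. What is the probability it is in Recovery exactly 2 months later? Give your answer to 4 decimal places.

0.3950

Sum over the intermediate state after 1 month:
P = P(Bear→Flat)·P(Flat→Recovery) + P(Bear→Bear)·P(Bear→Recovery) + P(Bear→Recovery)·P(Recovery→Recovery)
  = 0.5×0.45 + 0.3×0.2 + 0.2×0.55
  = 0.2250 + 0.0600 + 0.1100 = 0.3950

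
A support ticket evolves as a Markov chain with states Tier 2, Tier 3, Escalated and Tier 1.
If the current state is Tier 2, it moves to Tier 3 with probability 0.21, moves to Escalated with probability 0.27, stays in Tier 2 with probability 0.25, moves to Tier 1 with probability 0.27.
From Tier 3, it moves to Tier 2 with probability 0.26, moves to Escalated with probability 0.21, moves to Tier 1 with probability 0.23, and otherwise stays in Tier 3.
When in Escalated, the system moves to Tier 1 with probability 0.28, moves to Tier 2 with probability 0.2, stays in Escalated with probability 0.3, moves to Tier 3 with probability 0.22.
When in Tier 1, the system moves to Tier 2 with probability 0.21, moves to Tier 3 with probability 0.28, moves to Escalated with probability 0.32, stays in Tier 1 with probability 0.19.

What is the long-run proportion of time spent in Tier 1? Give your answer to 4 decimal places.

Let the stationary distribution be π with π = πP and π_1 + π_2 + π_3 + π_4 = 1.
π_1 = 0.25·π_1 + 0.26·π_2 + 0.2·π_3 + 0.21·π_4
π_2 = 0.21·π_1 + 0.3·π_2 + 0.22·π_3 + 0.28·π_4
π_3 = 0.27·π_1 + 0.21·π_2 + 0.3·π_3 + 0.32·π_4
Solving with the normalization constraint gives π = (0.2290, 0.2525, 0.2753, 0.2432).
So the stationary probability of Tier 1 is 0.2432.

0.2432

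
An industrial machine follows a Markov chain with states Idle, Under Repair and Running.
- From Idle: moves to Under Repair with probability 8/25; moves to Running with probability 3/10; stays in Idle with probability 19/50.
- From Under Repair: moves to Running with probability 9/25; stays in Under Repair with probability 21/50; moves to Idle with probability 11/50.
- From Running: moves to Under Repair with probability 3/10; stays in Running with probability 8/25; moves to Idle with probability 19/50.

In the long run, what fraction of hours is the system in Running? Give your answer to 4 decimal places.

0.3274

Let the stationary distribution be π with π = πP and π_1 + π_2 + π_3 = 1.
π_1 = 0.38·π_1 + 0.22·π_2 + 0.38·π_3
π_2 = 0.32·π_1 + 0.42·π_2 + 0.3·π_3
Solving with the normalization constraint gives π = (0.3243, 0.3483, 0.3274).
So the stationary probability of Running is 0.3274.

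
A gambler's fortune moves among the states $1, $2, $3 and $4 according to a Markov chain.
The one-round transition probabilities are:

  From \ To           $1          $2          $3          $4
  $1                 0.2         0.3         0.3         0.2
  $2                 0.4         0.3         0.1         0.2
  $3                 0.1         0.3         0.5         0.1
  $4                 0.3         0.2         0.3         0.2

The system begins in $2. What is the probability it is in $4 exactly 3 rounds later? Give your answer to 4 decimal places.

0.1740

Propagate the distribution vector 3 rounds from $2.
After 0 rounds: (0.0000, 1.0000, 0.0000, 0.0000)
After 1 round: (0.4000, 0.3000, 0.1000, 0.2000)
After 2 rounds: (0.2700, 0.2800, 0.2600, 0.1900)
After 3 rounds: (0.2490, 0.2810, 0.2960, 0.1740)
P(in $4 after 3 rounds) = 0.1740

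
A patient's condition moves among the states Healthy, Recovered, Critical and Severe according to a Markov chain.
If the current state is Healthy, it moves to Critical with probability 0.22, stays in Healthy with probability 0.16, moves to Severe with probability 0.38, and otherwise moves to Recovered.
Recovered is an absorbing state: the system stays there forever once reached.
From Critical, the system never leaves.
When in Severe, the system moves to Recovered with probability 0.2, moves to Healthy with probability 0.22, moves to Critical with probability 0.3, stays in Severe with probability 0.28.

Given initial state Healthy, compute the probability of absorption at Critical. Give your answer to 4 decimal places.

Let h(s) be the probability of absorption at Critical starting from transient state s. Then h(Critical) = 1 and h(Recovered) = 0. By first-step analysis:
h(Healthy) = 0.16·h(Healthy) + 0.24·0 + 0.22·1 + 0.38·h(Severe)
h(Severe) = 0.22·h(Healthy) + 0.2·0 + 0.3·1 + 0.28·h(Severe)
Solving: h(Healthy) = 0.5226, h(Severe) = 0.5764.
Starting from Healthy, the probability is 0.5226.

0.5226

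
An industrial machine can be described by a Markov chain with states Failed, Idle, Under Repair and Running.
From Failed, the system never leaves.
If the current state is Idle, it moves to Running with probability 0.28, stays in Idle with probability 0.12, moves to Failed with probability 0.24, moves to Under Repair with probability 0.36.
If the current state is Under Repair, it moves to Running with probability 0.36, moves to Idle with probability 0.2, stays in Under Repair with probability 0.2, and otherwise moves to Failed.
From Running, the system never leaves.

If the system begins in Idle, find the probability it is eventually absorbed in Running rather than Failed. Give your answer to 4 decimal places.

Let h(s) be the probability of absorption at Running starting from transient state s. Then h(Running) = 1 and h(Failed) = 0. By first-step analysis:
h(Idle) = 0.24·0 + 0.12·h(Idle) + 0.36·h(Under Repair) + 0.28·1
h(Under Repair) = 0.24·0 + 0.2·h(Idle) + 0.2·h(Under Repair) + 0.36·1
Solving: h(Idle) = 0.5595, h(Under Repair) = 0.5899.
Starting from Idle, the probability is 0.5595.

0.5595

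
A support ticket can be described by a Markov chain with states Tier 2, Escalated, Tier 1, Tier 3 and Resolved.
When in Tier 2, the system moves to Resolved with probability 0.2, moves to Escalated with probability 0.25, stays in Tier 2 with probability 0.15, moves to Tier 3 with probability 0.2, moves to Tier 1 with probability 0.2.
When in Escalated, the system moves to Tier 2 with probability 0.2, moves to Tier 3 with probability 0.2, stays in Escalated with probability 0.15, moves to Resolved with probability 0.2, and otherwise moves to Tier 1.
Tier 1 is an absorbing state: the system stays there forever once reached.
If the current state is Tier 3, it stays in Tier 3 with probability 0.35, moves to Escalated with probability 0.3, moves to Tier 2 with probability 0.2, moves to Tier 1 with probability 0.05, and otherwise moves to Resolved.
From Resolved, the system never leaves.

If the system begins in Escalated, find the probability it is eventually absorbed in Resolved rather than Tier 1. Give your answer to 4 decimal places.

Let h(s) be the probability of absorption at Resolved starting from transient state s. Then h(Resolved) = 1 and h(Tier 1) = 0. By first-step analysis:
h(Tier 2) = 0.15·h(Tier 2) + 0.25·h(Escalated) + 0.2·0 + 0.2·h(Tier 3) + 0.2·1
h(Escalated) = 0.2·h(Tier 2) + 0.15·h(Escalated) + 0.25·0 + 0.2·h(Tier 3) + 0.2·1
h(Tier 3) = 0.2·h(Tier 2) + 0.3·h(Escalated) + 0.05·0 + 0.35·h(Tier 3) + 0.1·1
Solving: h(Tier 2) = 0.4998, h(Escalated) = 0.4771, h(Tier 3) = 0.5278.
Starting from Escalated, the probability is 0.4771.

0.4771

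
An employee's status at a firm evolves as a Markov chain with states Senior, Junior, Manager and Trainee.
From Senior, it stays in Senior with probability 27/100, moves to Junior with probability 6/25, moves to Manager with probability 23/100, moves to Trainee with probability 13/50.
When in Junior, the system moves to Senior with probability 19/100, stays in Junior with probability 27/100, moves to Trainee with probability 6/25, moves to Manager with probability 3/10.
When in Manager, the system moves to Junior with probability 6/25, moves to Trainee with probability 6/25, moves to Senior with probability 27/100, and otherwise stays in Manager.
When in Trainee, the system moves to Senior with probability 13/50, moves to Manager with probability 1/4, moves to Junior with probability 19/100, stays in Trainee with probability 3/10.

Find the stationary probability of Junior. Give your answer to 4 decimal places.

0.2340

Let the stationary distribution be π with π = πP and π_1 + π_2 + π_3 + π_4 = 1.
π_1 = 0.27·π_1 + 0.19·π_2 + 0.27·π_3 + 0.26·π_4
π_2 = 0.24·π_1 + 0.27·π_2 + 0.24·π_3 + 0.19·π_4
π_3 = 0.23·π_1 + 0.3·π_2 + 0.25·π_3 + 0.25·π_4
Solving with the normalization constraint gives π = (0.2487, 0.2340, 0.2567, 0.2606).
So the stationary probability of Junior is 0.2340.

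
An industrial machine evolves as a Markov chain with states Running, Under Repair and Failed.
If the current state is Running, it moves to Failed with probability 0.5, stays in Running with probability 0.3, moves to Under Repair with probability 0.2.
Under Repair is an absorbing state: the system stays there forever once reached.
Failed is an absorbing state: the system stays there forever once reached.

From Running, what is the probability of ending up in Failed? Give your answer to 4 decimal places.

0.7143

Let h(s) be the probability of absorption at Failed starting from transient state s. Then h(Failed) = 1 and h(Under Repair) = 0. By first-step analysis:
h(Running) = 0.3·h(Running) + 0.2·0 + 0.5·1
Solving: h(Running) = 0.7143.
Starting from Running, the probability is 0.7143.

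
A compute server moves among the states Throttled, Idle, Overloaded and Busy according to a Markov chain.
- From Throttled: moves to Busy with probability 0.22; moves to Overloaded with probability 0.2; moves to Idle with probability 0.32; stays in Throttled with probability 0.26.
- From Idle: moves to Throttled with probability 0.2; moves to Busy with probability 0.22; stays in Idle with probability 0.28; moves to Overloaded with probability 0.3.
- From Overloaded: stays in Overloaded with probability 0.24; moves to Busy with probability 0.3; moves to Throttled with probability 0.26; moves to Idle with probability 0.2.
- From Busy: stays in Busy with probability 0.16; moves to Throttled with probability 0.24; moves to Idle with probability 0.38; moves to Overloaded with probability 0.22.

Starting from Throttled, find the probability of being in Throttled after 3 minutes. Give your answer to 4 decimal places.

0.2378

Propagate the distribution vector 3 minutes from Throttled.
After 0 minutes: (1.0000, 0.0000, 0.0000, 0.0000)
After 1 minute: (0.2600, 0.3200, 0.2000, 0.2200)
After 2 minutes: (0.2364, 0.2964, 0.2444, 0.2228)
After 3 minutes: (0.2378, 0.2922, 0.2439, 0.2262)
P(in Throttled after 3 minutes) = 0.2378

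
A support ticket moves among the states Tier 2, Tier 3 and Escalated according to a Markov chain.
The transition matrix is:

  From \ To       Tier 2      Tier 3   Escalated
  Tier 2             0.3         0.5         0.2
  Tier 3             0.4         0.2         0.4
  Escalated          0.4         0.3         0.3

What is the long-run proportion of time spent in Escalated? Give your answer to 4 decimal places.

0.2975

Let the stationary distribution be π with π = πP and π_1 + π_2 + π_3 = 1.
π_1 = 0.3·π_1 + 0.4·π_2 + 0.4·π_3
π_2 = 0.5·π_1 + 0.2·π_2 + 0.3·π_3
Solving with the normalization constraint gives π = (0.3636, 0.3388, 0.2975).
So the stationary probability of Escalated is 0.2975.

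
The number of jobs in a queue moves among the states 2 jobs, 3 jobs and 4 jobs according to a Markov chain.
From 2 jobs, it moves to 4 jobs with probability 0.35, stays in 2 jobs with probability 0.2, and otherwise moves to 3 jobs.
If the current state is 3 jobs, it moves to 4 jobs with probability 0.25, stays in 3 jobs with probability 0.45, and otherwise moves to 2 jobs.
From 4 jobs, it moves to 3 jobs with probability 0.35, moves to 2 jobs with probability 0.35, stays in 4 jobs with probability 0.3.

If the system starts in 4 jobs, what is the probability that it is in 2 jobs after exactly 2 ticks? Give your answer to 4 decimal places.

Sum over the intermediate state after 1 tick:
P = P(4 jobs→2 jobs)·P(2 jobs→2 jobs) + P(4 jobs→3 jobs)·P(3 jobs→2 jobs) + P(4 jobs→4 jobs)·P(4 jobs→2 jobs)
  = 0.35×0.2 + 0.35×0.3 + 0.3×0.35
  = 0.0700 + 0.1050 + 0.1050 = 0.2800

0.2800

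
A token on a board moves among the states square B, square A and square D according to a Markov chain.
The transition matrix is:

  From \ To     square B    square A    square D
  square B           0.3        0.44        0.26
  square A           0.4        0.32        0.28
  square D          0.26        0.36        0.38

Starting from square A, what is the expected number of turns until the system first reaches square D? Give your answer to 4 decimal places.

3.6667

Let t(s) be the expected number of turns to first reach square D from state s, with t(square D) = 0. Conditioning on the first turn:
t(square B) = 1 + 0.3·t(square B) + 0.44·t(square A)
t(square A) = 1 + 0.4·t(square B) + 0.32·t(square A)
Solving: t(square B) = 3.7333, t(square A) = 3.6667.
Expected turns from square A to square D: 3.6667.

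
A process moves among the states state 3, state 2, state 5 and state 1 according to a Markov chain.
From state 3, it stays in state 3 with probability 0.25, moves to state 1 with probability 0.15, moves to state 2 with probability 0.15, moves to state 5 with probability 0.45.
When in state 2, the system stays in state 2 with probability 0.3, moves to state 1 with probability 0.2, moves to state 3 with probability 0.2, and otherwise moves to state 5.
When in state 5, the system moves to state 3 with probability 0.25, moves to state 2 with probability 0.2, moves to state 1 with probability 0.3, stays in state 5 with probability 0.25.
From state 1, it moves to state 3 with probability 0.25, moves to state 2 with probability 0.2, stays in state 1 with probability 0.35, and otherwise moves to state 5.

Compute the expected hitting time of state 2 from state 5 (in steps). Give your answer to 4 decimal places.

Let t(s) be the expected number of steps to first reach state 2 from state s, with t(state 2) = 0. Conditioning on the first step:
t(state 3) = 1 + 0.25·t(state 3) + 0.45·t(state 5) + 0.15·t(state 1)
t(state 5) = 1 + 0.25·t(state 3) + 0.25·t(state 5) + 0.3·t(state 1)
t(state 1) = 1 + 0.25·t(state 3) + 0.2·t(state 5) + 0.35·t(state 1)
Solving: t(state 3) = 5.6000, t(state 5) = 5.3333, t(state 1) = 5.3333.
Expected steps from state 5 to state 2: 5.3333.

5.3333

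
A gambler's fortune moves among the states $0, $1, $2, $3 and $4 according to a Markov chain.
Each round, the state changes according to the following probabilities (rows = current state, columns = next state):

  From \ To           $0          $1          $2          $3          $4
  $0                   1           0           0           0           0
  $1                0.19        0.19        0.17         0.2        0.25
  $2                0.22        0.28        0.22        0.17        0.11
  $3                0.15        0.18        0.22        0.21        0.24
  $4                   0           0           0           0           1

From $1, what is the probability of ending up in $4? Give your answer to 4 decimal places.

0.5412

Let h(s) be the probability of absorption at $4 starting from transient state s. Then h($4) = 1 and h($0) = 0. By first-step analysis:
h($1) = 0.19·0 + 0.19·h($1) + 0.17·h($2) + 0.2·h($3) + 0.25·1
h($2) = 0.22·0 + 0.28·h($1) + 0.22·h($2) + 0.17·h($3) + 0.11·1
h($3) = 0.15·0 + 0.18·h($1) + 0.22·h($2) + 0.21·h($3) + 0.24·1
Solving: h($1) = 0.5412, h($2) = 0.4561, h($3) = 0.5541.
Starting from $1, the probability is 0.5412.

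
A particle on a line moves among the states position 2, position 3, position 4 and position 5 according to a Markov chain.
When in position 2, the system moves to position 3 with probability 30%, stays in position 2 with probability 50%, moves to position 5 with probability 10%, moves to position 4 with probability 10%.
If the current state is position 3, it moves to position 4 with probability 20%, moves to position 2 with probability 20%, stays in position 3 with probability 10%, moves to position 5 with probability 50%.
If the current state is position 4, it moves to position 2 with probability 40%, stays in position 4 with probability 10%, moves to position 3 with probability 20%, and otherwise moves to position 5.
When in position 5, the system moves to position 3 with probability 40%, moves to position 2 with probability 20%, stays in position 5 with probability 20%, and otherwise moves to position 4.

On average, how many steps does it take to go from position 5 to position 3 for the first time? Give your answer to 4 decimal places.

Let t(s) be the expected number of steps to first reach position 3 from state s, with t(position 3) = 0. Conditioning on the first step:
t(position 2) = 1 + 0.5·t(position 2) + 0.1·t(position 4) + 0.1·t(position 5)
t(position 4) = 1 + 0.4·t(position 2) + 0.1·t(position 4) + 0.3·t(position 5)
t(position 5) = 1 + 0.2·t(position 2) + 0.2·t(position 4) + 0.2·t(position 5)
Solving: t(position 2) = 3.3083, t(position 4) = 3.5714, t(position 5) = 2.9699.
Expected steps from position 5 to position 3: 2.9699.

2.9699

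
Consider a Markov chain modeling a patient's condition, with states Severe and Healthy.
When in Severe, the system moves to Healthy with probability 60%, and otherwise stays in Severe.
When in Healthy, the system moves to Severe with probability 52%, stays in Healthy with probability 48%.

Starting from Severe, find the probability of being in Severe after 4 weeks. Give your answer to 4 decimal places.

Propagate the distribution vector 4 weeks from Severe.
After 0 weeks: (1.0000, 0.0000)
After 1 week: (0.4000, 0.6000)
After 2 weeks: (0.4720, 0.5280)
After 3 weeks: (0.4634, 0.5366)
After 4 weeks: (0.4644, 0.5356)
P(in Severe after 4 weeks) = 0.4644

0.4644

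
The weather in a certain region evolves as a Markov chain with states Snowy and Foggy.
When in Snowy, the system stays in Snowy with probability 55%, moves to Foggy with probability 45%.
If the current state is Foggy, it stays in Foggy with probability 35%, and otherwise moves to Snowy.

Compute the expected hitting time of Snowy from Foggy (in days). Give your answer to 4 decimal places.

1.5385

Let t(s) be the expected number of days to first reach Snowy from state s, with t(Snowy) = 0. Conditioning on the first day:
t(Foggy) = 1 + 0.35·t(Foggy)
Solving: t(Foggy) = 1.5385.
Expected days from Foggy to Snowy: 1.5385.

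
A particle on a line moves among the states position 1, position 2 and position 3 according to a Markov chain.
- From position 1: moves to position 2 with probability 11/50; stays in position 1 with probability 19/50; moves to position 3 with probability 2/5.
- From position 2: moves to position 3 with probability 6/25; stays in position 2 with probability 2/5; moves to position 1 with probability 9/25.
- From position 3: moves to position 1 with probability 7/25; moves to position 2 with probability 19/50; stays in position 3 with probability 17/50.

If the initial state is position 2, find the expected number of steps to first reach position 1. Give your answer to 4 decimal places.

2.9528

Let t(s) be the expected number of steps to first reach position 1 from state s, with t(position 1) = 0. Conditioning on the first step:
t(position 2) = 1 + 0.4·t(position 2) + 0.24·t(position 3)
t(position 3) = 1 + 0.38·t(position 2) + 0.34·t(position 3)
Solving: t(position 2) = 2.9528, t(position 3) = 3.2152.
Expected steps from position 2 to position 1: 2.9528.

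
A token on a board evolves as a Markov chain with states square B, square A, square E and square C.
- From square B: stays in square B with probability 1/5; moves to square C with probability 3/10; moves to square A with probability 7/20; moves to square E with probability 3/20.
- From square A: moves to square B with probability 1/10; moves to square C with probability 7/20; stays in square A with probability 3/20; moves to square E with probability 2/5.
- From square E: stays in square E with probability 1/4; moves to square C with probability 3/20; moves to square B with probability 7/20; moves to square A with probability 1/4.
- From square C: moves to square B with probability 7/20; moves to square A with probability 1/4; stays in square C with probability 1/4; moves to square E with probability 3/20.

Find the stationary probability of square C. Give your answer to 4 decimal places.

0.2639

Let the stationary distribution be π with π = πP and π_1 + π_2 + π_3 + π_4 = 1.
π_1 = 0.2·π_1 + 0.1·π_2 + 0.35·π_3 + 0.35·π_4
π_2 = 0.35·π_1 + 0.15·π_2 + 0.25·π_3 + 0.25·π_4
π_3 = 0.15·π_1 + 0.4·π_2 + 0.25·π_3 + 0.15·π_4
Solving with the normalization constraint gives π = (0.2500, 0.2500, 0.2361, 0.2639).
So the stationary probability of square C is 0.2639.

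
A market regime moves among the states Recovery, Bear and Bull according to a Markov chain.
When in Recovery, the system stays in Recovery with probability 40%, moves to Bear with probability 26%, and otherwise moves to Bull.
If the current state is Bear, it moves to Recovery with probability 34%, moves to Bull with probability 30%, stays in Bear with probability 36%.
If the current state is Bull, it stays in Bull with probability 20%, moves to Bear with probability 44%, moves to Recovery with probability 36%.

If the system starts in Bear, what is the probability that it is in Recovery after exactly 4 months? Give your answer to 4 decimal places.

0.3678

Propagate the distribution vector 4 months from Bear.
After 0 months: (0.0000, 1.0000, 0.0000)
After 1 month: (0.3400, 0.3600, 0.3000)
After 2 months: (0.3664, 0.3500, 0.2836)
After 3 months: (0.3677, 0.3460, 0.2863)
After 4 months: (0.3678, 0.3461, 0.2861)
P(in Recovery after 4 months) = 0.3678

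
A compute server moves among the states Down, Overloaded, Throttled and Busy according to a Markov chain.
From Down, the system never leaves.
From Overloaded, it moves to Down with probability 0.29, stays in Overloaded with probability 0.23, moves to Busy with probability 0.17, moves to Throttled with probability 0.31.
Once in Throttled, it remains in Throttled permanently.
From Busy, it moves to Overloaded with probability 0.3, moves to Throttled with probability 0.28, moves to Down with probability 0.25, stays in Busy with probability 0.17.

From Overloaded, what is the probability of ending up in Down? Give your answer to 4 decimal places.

0.4816

Let h(s) be the probability of absorption at Down starting from transient state s. Then h(Down) = 1 and h(Throttled) = 0. By first-step analysis:
h(Overloaded) = 0.29·1 + 0.23·h(Overloaded) + 0.31·0 + 0.17·h(Busy)
h(Busy) = 0.25·1 + 0.3·h(Overloaded) + 0.28·0 + 0.17·h(Busy)
Solving: h(Overloaded) = 0.4816, h(Busy) = 0.4753.
Starting from Overloaded, the probability is 0.4816.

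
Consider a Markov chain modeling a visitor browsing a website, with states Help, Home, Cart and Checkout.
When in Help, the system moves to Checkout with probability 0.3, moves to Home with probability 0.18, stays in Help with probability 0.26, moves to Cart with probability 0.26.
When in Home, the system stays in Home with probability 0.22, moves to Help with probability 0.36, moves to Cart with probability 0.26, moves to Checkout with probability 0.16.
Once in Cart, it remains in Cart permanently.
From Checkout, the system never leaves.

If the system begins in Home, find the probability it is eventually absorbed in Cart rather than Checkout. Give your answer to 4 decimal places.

0.5582

Let h(s) be the probability of absorption at Cart starting from transient state s. Then h(Cart) = 1 and h(Checkout) = 0. By first-step analysis:
h(Help) = 0.26·h(Help) + 0.18·h(Home) + 0.26·1 + 0.3·0
h(Home) = 0.36·h(Help) + 0.22·h(Home) + 0.26·1 + 0.16·0
Solving: h(Help) = 0.4871, h(Home) = 0.5582.
Starting from Home, the probability is 0.5582.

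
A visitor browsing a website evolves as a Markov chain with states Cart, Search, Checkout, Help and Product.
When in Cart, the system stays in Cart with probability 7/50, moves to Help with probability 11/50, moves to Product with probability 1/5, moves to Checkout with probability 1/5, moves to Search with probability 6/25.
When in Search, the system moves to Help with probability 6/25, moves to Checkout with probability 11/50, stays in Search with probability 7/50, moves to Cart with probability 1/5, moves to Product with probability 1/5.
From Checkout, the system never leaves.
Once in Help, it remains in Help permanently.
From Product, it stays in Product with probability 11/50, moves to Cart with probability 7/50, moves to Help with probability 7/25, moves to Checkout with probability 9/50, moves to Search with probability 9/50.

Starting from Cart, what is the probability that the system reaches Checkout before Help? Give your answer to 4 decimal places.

0.4584

Let h(s) be the probability of absorption at Checkout starting from transient state s. Then h(Checkout) = 1 and h(Help) = 0. By first-step analysis:
h(Cart) = 0.14·h(Cart) + 0.24·h(Search) + 0.2·1 + 0.22·0 + 0.2·h(Product)
h(Search) = 0.2·h(Cart) + 0.14·h(Search) + 0.22·1 + 0.24·0 + 0.2·h(Product)
h(Product) = 0.14·h(Cart) + 0.18·h(Search) + 0.18·1 + 0.28·0 + 0.22·h(Product)
Solving: h(Cart) = 0.4584, h(Search) = 0.4599, h(Product) = 0.4192.
Starting from Cart, the probability is 0.4584.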